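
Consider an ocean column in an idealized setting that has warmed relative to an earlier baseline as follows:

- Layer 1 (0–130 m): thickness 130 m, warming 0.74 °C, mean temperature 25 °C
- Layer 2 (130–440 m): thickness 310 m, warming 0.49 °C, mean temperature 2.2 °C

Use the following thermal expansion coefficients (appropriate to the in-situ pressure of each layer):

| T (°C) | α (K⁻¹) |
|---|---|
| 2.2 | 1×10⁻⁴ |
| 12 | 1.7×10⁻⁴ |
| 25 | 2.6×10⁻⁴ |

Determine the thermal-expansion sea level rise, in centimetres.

4.02 cm of thermosteric rise

Layer 1 at 25 °C → α = 2.6×10⁻⁴ K⁻¹
Layer 2 at 2.2 °C → α = 1×10⁻⁴ K⁻¹
130 × 2.6×10⁻⁴ × 0.74 = 0.025012 m
0.49 × 310 × 1×10⁻⁴ = 0.01519 m
Δh = 0.025012 + 0.01519 = 0.040202 m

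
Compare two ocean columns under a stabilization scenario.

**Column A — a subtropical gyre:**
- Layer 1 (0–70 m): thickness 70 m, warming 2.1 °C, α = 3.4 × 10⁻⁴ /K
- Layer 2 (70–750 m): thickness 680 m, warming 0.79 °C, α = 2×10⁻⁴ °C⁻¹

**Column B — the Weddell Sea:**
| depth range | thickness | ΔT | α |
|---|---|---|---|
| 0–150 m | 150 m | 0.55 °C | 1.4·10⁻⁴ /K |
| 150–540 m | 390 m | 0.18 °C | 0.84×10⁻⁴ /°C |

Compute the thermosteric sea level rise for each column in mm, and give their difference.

A 2.1 × 3.4×10⁻⁴ × 70 = 0.04998 m
A 0.79 × 680 × 2×10⁻⁴ = 0.10744 m
A total: 0.15742 m
B 1.4×10⁻⁴ × 0.55 × 150 = 0.01155 m
B 0.84×10⁻⁴ × 0.18 × 390 = 0.0058968 m
B total: 0.0174468 m
Difference: 0.15742 − 0.0174468 = 0.1399732 m

Δh_A ≈ 160 mm, Δh_B ≈ 17 mm; difference ≈ 140 mm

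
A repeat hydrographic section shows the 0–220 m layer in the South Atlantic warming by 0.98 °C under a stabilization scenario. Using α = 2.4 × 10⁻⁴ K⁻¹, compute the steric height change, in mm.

52 mm of thermosteric rise

Δh = αΔT·H = 2.4×10⁻⁴ × 0.98 × 220 = 0.051744 m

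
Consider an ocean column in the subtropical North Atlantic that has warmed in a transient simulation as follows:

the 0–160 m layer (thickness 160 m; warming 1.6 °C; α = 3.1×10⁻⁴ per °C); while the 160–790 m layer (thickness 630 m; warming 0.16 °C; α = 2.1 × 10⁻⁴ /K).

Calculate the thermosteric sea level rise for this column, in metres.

0.101 m

0–160 m: 3.1×10⁻⁴ × 160 × 1.6 = 0.07936 m
Layer 2: 0.16 × 2.1×10⁻⁴ × 630 = 0.021168 m
Δh = 0.07936 + 0.021168 = 0.100528 m ≈ 0.101 m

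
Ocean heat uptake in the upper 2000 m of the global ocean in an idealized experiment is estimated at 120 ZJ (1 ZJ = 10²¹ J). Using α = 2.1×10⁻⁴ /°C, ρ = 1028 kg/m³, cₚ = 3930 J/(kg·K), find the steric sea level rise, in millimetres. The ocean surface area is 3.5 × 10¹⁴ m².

Δh = 18 mm

Per unit area: Q = 120×10²¹ / (3.5×10¹⁴) ≈ 3.429×10⁸ J/m²
Δh = αQ/(ρcₚ) = 2.1×10⁻⁴ × 3.429×10⁸ / (1028 × 3930) ≈ 0.017824 m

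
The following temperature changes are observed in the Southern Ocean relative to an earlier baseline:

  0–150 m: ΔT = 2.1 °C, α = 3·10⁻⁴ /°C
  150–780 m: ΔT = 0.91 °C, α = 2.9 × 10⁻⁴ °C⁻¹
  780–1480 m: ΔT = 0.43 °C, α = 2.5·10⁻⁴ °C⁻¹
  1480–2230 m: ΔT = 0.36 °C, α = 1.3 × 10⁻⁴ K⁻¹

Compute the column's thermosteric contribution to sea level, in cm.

Layer 1: 2.1 × 3×10⁻⁴ × 150 = 0.09450 m
0.91 × 2.9×10⁻⁴ × 630 = 0.166257 m
780–1480 m: 700 × 0.43 × 2.5×10⁻⁴ = 0.07525 m
1480–2230 m: 750 × 0.36 × 1.3×10⁻⁴ = 0.03510 m
Δh = 0.09450 + 0.166257 + 0.07525 + 0.03510 = 0.371107 m ≈ 37.1 cm

Δh ≈ 37.1 cm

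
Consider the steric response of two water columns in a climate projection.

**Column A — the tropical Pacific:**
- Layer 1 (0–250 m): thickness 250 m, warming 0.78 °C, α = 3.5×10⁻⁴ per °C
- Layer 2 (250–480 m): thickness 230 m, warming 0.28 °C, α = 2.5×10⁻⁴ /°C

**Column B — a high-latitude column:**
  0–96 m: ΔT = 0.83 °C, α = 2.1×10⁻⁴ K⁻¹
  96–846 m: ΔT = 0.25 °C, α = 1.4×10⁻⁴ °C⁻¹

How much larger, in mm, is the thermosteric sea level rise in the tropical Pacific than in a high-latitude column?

A 0–250 m: 250 × 3.5×10⁻⁴ × 0.78 = 0.06825 m
A 0.28 × 2.5×10⁻⁴ × 230 = 0.01610 m
A total: 0.08435 m
B Layer 1: 2.1×10⁻⁴ × 96 × 0.83 = 0.0167328 m
B 96–846 m: 0.25 × 750 × 1.4×10⁻⁴ = 0.02625 m
B total: 0.0429828 m
Difference: 0.08435 − 0.0429828 = 0.0413672 m

41.4 mm larger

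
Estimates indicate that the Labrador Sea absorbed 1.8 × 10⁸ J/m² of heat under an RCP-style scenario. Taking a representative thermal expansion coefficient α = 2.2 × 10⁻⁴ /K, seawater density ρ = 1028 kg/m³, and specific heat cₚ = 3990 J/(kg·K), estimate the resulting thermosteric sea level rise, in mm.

Δh = 9.7 mm

Δh = αQ/(ρcₚ) = 2.2×10⁻⁴ × 1.8×10⁸ / (1028 × 3990) ≈ 0.0096545 m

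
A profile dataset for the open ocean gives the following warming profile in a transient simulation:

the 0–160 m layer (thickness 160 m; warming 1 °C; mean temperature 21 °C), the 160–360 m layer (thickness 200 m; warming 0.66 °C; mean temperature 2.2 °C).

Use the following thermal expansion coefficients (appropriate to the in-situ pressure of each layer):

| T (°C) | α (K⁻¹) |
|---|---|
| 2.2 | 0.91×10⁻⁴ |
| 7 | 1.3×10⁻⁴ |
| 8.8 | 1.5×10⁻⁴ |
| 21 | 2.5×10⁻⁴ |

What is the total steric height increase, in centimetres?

Layer 1 at 21 °C → α = 2.5×10⁻⁴ K⁻¹
Layer 2 at 2.2 °C → α = 0.91×10⁻⁴ K⁻¹
0–160 m: 1 × 160 × 2.5×10⁻⁴ = 0.04000 m
160–360 m: 200 × 0.91×10⁻⁴ × 0.66 = 0.012012 m
Δh = 0.04000 + 0.012012 = 0.052012 m

Δh ≈ 5.20 cm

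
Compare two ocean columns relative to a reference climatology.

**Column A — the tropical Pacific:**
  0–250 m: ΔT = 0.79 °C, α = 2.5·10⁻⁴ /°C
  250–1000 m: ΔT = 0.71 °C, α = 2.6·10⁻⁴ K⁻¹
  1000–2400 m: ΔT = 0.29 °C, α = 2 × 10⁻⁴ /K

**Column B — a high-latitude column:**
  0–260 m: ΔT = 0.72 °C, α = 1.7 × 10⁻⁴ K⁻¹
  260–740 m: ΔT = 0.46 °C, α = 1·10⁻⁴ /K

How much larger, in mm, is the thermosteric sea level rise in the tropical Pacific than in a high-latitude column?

Δh_A − Δh_B ≈ 215 mm

A 0.79 × 250 × 2.5×10⁻⁴ = 0.049375 m
A 2.6×10⁻⁴ × 0.71 × 750 = 0.13845 m
A 1000–2400 m: 1400 × 2×10⁻⁴ × 0.29 = 0.08120 m
A total: 0.269025 m
B Layer 1: 260 × 0.72 × 1.7×10⁻⁴ = 0.031824 m
B 480 × 1×10⁻⁴ × 0.46 = 0.02208 m
B total: 0.053904 m
Difference: 0.269025 − 0.053904 = 0.215121 m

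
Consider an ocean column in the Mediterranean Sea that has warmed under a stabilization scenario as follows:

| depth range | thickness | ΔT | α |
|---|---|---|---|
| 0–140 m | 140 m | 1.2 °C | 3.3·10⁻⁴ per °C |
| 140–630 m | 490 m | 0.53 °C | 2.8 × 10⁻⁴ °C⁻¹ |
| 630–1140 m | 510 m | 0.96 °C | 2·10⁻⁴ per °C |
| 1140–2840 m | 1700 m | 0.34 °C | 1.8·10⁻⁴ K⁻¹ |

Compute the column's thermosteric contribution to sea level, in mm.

3.3×10⁻⁴ × 1.2 × 140 = 0.05544 m
140–630 m: 2.8×10⁻⁴ × 0.53 × 490 = 0.072716 m
0.96 × 2×10⁻⁴ × 510 = 0.09792 m
Layer 4: 1.8×10⁻⁴ × 0.34 × 1700 = 0.10404 m
Δh = 0.05544 + 0.072716 + 0.09792 + 0.10404 = 0.330116 m

about 330 mm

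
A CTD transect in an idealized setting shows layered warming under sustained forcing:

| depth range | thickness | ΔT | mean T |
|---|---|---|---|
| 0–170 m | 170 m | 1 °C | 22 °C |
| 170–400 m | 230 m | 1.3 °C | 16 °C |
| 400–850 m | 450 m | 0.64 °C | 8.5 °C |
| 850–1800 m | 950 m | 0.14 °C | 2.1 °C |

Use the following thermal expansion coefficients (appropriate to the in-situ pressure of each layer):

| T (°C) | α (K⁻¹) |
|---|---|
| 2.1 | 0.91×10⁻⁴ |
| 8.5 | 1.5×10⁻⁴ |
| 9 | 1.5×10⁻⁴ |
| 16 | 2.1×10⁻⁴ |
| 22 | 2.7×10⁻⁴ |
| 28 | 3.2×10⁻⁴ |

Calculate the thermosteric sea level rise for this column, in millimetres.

Layer 1 at 22 °C → α = 2.7×10⁻⁴ K⁻¹
Layer 2 at 16 °C → α = 2.1×10⁻⁴ K⁻¹
Layer 3 at 8.5 °C → α = 1.5×10⁻⁴ K⁻¹
Layer 4 at 2.1 °C → α = 0.91×10⁻⁴ K⁻¹
Layer 1: 2.7×10⁻⁴ × 1 × 170 = 0.04590 m
Layer 2: 2.1×10⁻⁴ × 1.3 × 230 = 0.06279 m
Layer 3: 1.5×10⁻⁴ × 0.64 × 450 = 0.04320 m
Layer 4: 0.14 × 0.91×10⁻⁴ × 950 = 0.012103 m
Δh = 0.04590 + 0.06279 + 0.04320 + 0.012103 = 0.163993 m ≈ 160 mm

Δh ≈ 160 mm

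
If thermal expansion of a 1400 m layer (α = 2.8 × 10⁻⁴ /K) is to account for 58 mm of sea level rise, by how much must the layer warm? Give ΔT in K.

ΔT = Δh/(αH) = 0.058 / (2.8×10⁻⁴ × 1400) ≈ 0.1480 K

ΔT ≈ 0.148 K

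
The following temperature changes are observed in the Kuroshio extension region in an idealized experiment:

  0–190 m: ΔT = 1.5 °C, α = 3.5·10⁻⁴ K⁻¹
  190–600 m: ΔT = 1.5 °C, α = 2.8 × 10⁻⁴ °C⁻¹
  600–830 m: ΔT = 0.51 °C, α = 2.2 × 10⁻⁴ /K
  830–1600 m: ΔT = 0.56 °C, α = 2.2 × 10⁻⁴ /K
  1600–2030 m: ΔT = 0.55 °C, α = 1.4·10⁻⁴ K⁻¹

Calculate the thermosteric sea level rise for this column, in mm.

about 426 mm

1.5 × 190 × 3.5×10⁻⁴ = 0.09975 m
Layer 2: 2.8×10⁻⁴ × 410 × 1.5 = 0.17220 m
600–830 m: 0.51 × 230 × 2.2×10⁻⁴ = 0.025806 m
830–1600 m: 0.56 × 2.2×10⁻⁴ × 770 = 0.094864 m
1.4×10⁻⁴ × 430 × 0.55 = 0.03311 m
Δh = 0.09975 + 0.17220 + 0.025806 + 0.094864 + 0.03311 = 0.42573 m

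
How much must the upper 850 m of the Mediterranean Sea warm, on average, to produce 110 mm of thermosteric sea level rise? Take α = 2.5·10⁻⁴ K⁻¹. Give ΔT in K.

ΔT = Δh/(αH) = 0.11 / (2.5×10⁻⁴ × 850) ≈ 0.5176 K

about 0.518 K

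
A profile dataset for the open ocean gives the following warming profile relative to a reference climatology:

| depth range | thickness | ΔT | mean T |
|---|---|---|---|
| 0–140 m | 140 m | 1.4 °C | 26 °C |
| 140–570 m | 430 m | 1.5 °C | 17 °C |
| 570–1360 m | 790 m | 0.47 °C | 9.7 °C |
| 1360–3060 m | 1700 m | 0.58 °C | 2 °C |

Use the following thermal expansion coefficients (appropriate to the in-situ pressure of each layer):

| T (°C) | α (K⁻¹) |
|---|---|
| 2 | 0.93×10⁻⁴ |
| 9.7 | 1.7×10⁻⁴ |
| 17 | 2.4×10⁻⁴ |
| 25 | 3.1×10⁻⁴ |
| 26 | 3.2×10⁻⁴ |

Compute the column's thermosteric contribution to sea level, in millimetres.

Layer 1 at 26 °C → α = 3.2×10⁻⁴ K⁻¹
Layer 2 at 17 °C → α = 2.4×10⁻⁴ K⁻¹
Layer 3 at 9.7 °C → α = 1.7×10⁻⁴ K⁻¹
Layer 4 at 2 °C → α = 0.93×10⁻⁴ K⁻¹
Layer 1: 3.2×10⁻⁴ × 1.4 × 140 = 0.06272 m
Layer 2: 1.5 × 430 × 2.4×10⁻⁴ = 0.15480 m
Layer 3: 0.47 × 790 × 1.7×10⁻⁴ = 0.063121 m
1360–3060 m: 1700 × 0.58 × 0.93×10⁻⁴ = 0.091698 m
Δh = 0.06272 + 0.15480 + 0.063121 + 0.091698 = 0.372339 m

372 mm of thermosteric rise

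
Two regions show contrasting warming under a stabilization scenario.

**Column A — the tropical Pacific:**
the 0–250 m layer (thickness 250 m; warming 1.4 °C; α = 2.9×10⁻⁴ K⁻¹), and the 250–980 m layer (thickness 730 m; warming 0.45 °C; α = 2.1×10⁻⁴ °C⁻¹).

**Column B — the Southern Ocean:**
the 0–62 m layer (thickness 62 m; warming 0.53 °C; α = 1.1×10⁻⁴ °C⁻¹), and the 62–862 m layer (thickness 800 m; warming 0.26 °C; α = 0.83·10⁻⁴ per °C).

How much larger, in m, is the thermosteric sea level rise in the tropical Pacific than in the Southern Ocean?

A 0–250 m: 2.9×10⁻⁴ × 250 × 1.4 = 0.10150 m
A 250–980 m: 0.45 × 2.1×10⁻⁴ × 730 = 0.068985 m
A total: 0.170485 m
B Layer 1: 62 × 1.1×10⁻⁴ × 0.53 = 0.0036146 m
B 0.26 × 0.83×10⁻⁴ × 800 = 0.017264 m
B total: 0.0208786 m
Difference: 0.170485 − 0.0208786 = 0.1496064 m

Δh_A − Δh_B ≈ 0.15 m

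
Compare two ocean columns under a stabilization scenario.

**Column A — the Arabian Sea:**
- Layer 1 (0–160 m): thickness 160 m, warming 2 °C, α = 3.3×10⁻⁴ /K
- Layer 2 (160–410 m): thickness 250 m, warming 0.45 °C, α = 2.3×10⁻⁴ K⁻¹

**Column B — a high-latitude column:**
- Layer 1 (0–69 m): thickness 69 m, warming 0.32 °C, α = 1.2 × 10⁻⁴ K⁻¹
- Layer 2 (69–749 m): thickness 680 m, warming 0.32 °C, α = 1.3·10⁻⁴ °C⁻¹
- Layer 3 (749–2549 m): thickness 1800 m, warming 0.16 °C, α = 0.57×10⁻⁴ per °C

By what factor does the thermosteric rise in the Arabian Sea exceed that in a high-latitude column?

2.78

A 160 × 2 × 3.3×10⁻⁴ = 0.10560 m
A 160–410 m: 0.45 × 250 × 2.3×10⁻⁴ = 0.025875 m
A total: 0.131475 m
B 69 × 0.32 × 1.2×10⁻⁴ = 0.0026496 m
B Layer 2: 1.3×10⁻⁴ × 0.32 × 680 = 0.028288 m
B 749–2549 m: 0.16 × 1800 × 0.57×10⁻⁴ = 0.016416 m
B total: 0.0473536 m
Ratio: 0.131475 / 0.0473536 ≈ 2.776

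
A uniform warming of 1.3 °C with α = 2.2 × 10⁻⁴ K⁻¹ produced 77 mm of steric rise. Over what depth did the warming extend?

H ≈ 270 m

H = Δh/(αΔT) = 0.077 / (2.2×10⁻⁴ × 1.3) ≈ 269.2 m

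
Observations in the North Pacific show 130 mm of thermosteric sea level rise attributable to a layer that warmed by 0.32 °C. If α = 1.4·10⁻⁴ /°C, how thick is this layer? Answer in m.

2900 m

H = Δh/(αΔT) = 0.13 / (1.4×10⁻⁴ × 0.32) ≈ 2902 m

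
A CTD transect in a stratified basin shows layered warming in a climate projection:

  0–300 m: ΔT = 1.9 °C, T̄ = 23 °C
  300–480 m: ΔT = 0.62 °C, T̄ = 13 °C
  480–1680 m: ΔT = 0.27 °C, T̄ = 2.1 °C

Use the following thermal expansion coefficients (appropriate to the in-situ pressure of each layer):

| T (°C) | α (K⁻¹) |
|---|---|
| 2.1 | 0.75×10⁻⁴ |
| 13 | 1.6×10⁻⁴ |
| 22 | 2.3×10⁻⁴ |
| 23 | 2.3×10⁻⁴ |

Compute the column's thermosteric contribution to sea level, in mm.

Layer 1 at 23 °C → α = 2.3×10⁻⁴ K⁻¹
Layer 2 at 13 °C → α = 1.6×10⁻⁴ K⁻¹
Layer 3 at 2.1 °C → α = 0.75×10⁻⁴ K⁻¹
300 × 2.3×10⁻⁴ × 1.9 = 0.13110 m
300–480 m: 180 × 0.62 × 1.6×10⁻⁴ = 0.017856 m
Layer 3: 0.27 × 0.75×10⁻⁴ × 1200 = 0.02430 m
Δh = 0.13110 + 0.017856 + 0.02430 = 0.173256 m ≈ 173 mm

about 173 mm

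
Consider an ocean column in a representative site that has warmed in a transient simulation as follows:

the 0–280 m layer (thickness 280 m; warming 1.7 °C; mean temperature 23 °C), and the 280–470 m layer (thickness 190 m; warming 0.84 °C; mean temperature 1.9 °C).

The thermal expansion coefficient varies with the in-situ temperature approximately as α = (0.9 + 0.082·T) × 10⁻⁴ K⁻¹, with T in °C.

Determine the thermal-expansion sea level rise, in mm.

Layer 1: α = (0.9 + 0.082×23)×10⁻⁴ = 2.786×10⁻⁴ K⁻¹
Layer 2: α = (0.9 + 0.082×1.9)×10⁻⁴ = 1.0558×10⁻⁴ K⁻¹
Layer 1: 1.7 × 280 × 2.786×10⁻⁴ = 0.1326136 m
280–470 m: 1.0558×10⁻⁴ × 190 × 0.84 = 0.016850568 m
Δh = 0.1326136 + 0.016850568 = 0.149464168 m

Δh = 149 mm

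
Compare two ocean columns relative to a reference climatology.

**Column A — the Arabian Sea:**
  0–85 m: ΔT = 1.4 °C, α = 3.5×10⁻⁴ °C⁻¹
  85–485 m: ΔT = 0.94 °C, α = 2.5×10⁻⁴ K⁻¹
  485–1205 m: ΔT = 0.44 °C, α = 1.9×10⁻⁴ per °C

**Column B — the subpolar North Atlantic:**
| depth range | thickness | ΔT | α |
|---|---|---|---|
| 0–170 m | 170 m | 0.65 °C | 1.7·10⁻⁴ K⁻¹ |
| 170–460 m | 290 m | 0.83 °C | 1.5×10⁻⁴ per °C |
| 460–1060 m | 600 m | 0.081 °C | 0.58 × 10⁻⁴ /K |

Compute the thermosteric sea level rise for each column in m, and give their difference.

A 0–85 m: 3.5×10⁻⁴ × 85 × 1.4 = 0.04165 m
A Layer 2: 400 × 2.5×10⁻⁴ × 0.94 = 0.09400 m
A Layer 3: 0.44 × 720 × 1.9×10⁻⁴ = 0.060192 m
A total: 0.195842 m
B 1.7×10⁻⁴ × 0.65 × 170 = 0.018785 m
B Layer 2: 1.5×10⁻⁴ × 290 × 0.83 = 0.036105 m
B 460–1060 m: 0.58×10⁻⁴ × 0.081 × 600 = 0.0028188 m
B total: 0.0577088 m
Difference: 0.195842 − 0.0577088 = 0.1381332 m

A: 0.20 m; B: 0.058 m; difference 0.14 m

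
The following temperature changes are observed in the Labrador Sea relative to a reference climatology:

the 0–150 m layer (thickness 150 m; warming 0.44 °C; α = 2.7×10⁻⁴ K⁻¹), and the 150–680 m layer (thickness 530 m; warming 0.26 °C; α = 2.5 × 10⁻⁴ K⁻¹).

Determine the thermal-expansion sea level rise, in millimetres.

52 mm

Layer 1: 2.7×10⁻⁴ × 0.44 × 150 = 0.01782 m
Layer 2: 0.26 × 2.5×10⁻⁴ × 530 = 0.03445 m
Δh = 0.01782 + 0.03445 = 0.05227 m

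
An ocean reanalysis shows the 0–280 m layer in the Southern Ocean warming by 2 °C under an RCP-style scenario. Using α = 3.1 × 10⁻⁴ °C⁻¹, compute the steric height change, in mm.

Δh = αΔT·H = 3.1×10⁻⁴ × 2 × 280 = 0.17360 m

Δh ≈ 170 mm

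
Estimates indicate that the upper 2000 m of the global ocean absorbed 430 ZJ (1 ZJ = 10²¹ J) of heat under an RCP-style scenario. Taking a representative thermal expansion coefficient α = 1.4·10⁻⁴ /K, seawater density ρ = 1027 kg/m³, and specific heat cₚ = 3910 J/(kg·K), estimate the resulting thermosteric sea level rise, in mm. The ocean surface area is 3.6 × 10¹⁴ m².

Per unit area: Q = 430×10²¹ / (3.6×10¹⁴) ≈ 1.194×10⁹ J/m²
Δh = αQ/(ρcₚ) = 1.4×10⁻⁴ × 1.194×10⁹ / (1027 × 3910) ≈ 0.041628 m

41.6 mm of thermosteric rise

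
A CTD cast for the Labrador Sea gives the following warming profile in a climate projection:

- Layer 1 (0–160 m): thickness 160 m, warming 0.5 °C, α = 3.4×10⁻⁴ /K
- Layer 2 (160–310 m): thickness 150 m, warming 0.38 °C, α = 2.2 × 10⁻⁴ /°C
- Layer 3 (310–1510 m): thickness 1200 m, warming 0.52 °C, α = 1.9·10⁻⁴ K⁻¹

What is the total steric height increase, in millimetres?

0–160 m: 3.4×10⁻⁴ × 160 × 0.5 = 0.02720 m
Layer 2: 2.2×10⁻⁴ × 0.38 × 150 = 0.01254 m
1.9×10⁻⁴ × 0.52 × 1200 = 0.11856 m
Δh = 0.02720 + 0.01254 + 0.11856 = 0.15830 m ≈ 160 mm

Δh = 160 mm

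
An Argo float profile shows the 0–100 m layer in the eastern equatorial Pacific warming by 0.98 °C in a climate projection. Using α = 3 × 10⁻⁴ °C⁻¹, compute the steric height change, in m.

0.0294 m

Δh = αΔT·H = 3×10⁻⁴ × 0.98 × 100 = 0.02940 m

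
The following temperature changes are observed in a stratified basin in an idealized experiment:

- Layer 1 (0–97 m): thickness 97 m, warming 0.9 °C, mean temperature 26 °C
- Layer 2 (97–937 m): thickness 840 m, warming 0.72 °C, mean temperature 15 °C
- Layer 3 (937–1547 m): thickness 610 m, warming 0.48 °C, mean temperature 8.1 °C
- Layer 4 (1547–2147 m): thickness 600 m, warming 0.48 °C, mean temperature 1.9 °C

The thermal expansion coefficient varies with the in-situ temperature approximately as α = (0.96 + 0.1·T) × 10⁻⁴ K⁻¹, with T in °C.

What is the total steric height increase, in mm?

Layer 1: α = (0.96 + 0.1×26)×10⁻⁴ = 3.56×10⁻⁴ K⁻¹
Layer 2: α = (0.96 + 0.1×15)×10⁻⁴ = 2.46×10⁻⁴ K⁻¹
Layer 3: α = (0.96 + 0.1×8.1)×10⁻⁴ = 1.77×10⁻⁴ K⁻¹
Layer 4: α = (0.96 + 0.1×1.9)×10⁻⁴ = 1.15×10⁻⁴ K⁻¹
0–97 m: 0.9 × 3.56×10⁻⁴ × 97 = 0.0310788 m
840 × 2.46×10⁻⁴ × 0.72 = 0.1487808 m
Layer 3: 1.77×10⁻⁴ × 610 × 0.48 = 0.0518256 m
Layer 4: 600 × 0.48 × 1.15×10⁻⁴ = 0.03312 m
Δh = 0.0310788 + 0.1487808 + 0.0518256 + 0.03312 = 0.2648052 m

about 265 mm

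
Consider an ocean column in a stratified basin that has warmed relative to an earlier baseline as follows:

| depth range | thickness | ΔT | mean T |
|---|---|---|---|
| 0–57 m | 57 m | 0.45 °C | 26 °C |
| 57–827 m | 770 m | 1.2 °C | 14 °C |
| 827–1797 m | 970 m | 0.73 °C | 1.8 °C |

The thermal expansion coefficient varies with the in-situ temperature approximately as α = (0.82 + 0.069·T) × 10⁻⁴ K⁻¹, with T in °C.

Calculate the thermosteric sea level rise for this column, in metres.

Layer 1: α = (0.82 + 0.069×26)×10⁻⁴ = 2.614×10⁻⁴ K⁻¹
Layer 2: α = (0.82 + 0.069×14)×10⁻⁴ = 1.786×10⁻⁴ K⁻¹
Layer 3: α = (0.82 + 0.069×1.8)×10⁻⁴ = 0.9442×10⁻⁴ K⁻¹
0–57 m: 0.45 × 2.614×10⁻⁴ × 57 = 0.00670491 m
1.2 × 770 × 1.786×10⁻⁴ = 0.1650264 m
0.73 × 0.9442×10⁻⁴ × 970 = 0.066858802 m
Δh = 0.00670491 + 0.1650264 + 0.066858802 = 0.238590112 m

Δh ≈ 0.239 m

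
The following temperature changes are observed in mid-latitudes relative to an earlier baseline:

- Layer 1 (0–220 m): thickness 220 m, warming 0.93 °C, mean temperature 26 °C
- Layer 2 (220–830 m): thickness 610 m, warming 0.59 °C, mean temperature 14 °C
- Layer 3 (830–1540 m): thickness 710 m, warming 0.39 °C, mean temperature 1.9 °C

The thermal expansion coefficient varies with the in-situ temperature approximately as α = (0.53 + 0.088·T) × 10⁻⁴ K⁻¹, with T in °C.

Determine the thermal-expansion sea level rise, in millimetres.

Layer 1: α = (0.53 + 0.088×26)×10⁻⁴ = 2.818×10⁻⁴ K⁻¹
Layer 2: α = (0.53 + 0.088×14)×10⁻⁴ = 1.762×10⁻⁴ K⁻¹
Layer 3: α = (0.53 + 0.088×1.9)×10⁻⁴ = 0.6972×10⁻⁴ K⁻¹
0–220 m: 0.93 × 2.818×10⁻⁴ × 220 = 0.05765628 m
220–830 m: 1.762×10⁻⁴ × 610 × 0.59 = 0.06341438 m
830–1540 m: 710 × 0.6972×10⁻⁴ × 0.39 = 0.019305468 m
Δh = 0.05765628 + 0.06341438 + 0.019305468 = 0.140376128 m

140 mm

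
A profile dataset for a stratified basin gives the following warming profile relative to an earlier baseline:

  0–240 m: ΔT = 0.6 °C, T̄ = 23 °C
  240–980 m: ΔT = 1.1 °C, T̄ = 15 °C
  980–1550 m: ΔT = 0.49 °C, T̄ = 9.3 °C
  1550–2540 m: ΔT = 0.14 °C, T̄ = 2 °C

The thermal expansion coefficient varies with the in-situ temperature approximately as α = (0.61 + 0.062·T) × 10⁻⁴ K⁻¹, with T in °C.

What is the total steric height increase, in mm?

Layer 1: α = (0.61 + 0.062×23)×10⁻⁴ = 2.036×10⁻⁴ K⁻¹
Layer 2: α = (0.61 + 0.062×15)×10⁻⁴ = 1.54×10⁻⁴ K⁻¹
Layer 3: α = (0.61 + 0.062×9.3)×10⁻⁴ = 1.1866×10⁻⁴ K⁻¹
Layer 4: α = (0.61 + 0.062×2)×10⁻⁴ = 0.734×10⁻⁴ K⁻¹
0–240 m: 2.036×10⁻⁴ × 0.6 × 240 = 0.0293184 m
Layer 2: 1.1 × 740 × 1.54×10⁻⁴ = 0.125356 m
0.49 × 570 × 1.1866×10⁻⁴ = 0.033141738 m
1550–2540 m: 0.14 × 0.734×10⁻⁴ × 990 = 0.01017324 m
Δh = 0.0293184 + 0.125356 + 0.033141738 + 0.01017324 = 0.197989378 m

Δh = 200 mm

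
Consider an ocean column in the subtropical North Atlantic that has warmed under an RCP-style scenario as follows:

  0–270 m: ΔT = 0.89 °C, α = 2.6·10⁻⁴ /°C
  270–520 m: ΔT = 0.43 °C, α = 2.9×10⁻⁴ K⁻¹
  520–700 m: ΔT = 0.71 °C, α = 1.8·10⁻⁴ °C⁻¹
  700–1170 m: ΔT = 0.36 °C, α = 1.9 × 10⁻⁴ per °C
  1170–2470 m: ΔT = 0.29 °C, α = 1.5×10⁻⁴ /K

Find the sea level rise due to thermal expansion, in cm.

Δh = 20.5 cm

0–270 m: 270 × 0.89 × 2.6×10⁻⁴ = 0.062478 m
270–520 m: 2.9×10⁻⁴ × 0.43 × 250 = 0.031175 m
520–700 m: 0.71 × 1.8×10⁻⁴ × 180 = 0.023004 m
700–1170 m: 470 × 0.36 × 1.9×10⁻⁴ = 0.032148 m
1170–2470 m: 1300 × 0.29 × 1.5×10⁻⁴ = 0.05655 m
Δh = 0.062478 + 0.031175 + 0.023004 + 0.032148 + 0.05655 = 0.205355 m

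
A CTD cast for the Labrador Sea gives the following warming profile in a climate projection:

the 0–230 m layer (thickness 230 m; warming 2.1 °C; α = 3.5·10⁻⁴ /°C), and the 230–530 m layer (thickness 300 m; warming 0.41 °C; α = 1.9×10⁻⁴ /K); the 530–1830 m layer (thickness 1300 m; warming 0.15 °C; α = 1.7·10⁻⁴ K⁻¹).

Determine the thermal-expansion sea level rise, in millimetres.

0–230 m: 2.1 × 230 × 3.5×10⁻⁴ = 0.16905 m
Layer 2: 300 × 1.9×10⁻⁴ × 0.41 = 0.02337 m
1.7×10⁻⁴ × 0.15 × 1300 = 0.03315 m
Δh = 0.16905 + 0.02337 + 0.03315 = 0.22557 m

Δh ≈ 230 mm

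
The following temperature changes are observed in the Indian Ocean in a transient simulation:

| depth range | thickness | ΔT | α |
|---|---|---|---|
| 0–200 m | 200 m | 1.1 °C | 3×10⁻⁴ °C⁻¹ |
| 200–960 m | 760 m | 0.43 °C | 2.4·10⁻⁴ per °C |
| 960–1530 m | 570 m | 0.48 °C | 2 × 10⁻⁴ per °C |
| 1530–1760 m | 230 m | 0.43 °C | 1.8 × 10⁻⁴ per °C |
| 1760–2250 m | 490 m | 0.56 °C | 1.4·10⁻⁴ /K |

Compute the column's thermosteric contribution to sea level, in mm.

Layer 1: 200 × 3×10⁻⁴ × 1.1 = 0.06600 m
200–960 m: 2.4×10⁻⁴ × 760 × 0.43 = 0.078432 m
960–1530 m: 570 × 2×10⁻⁴ × 0.48 = 0.05472 m
230 × 1.8×10⁻⁴ × 0.43 = 0.017802 m
1760–2250 m: 0.56 × 490 × 1.4×10⁻⁴ = 0.038416 m
Δh = 0.06600 + 0.078432 + 0.05472 + 0.017802 + 0.038416 = 0.25537 m ≈ 260 mm

Δh ≈ 260 mm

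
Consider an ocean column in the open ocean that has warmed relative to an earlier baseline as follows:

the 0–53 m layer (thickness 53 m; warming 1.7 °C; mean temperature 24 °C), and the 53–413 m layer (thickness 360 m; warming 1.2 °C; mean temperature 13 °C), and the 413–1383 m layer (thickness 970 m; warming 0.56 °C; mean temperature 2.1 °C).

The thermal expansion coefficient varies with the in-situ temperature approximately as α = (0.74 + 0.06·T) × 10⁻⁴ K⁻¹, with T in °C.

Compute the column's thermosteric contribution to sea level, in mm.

Layer 1: α = (0.74 + 0.06×24)×10⁻⁴ = 2.18×10⁻⁴ K⁻¹
Layer 2: α = (0.74 + 0.06×13)×10⁻⁴ = 1.52×10⁻⁴ K⁻¹
Layer 3: α = (0.74 + 0.06×2.1)×10⁻⁴ = 0.866×10⁻⁴ K⁻¹
Layer 1: 2.18×10⁻⁴ × 53 × 1.7 = 0.0196418 m
Layer 2: 1.52×10⁻⁴ × 360 × 1.2 = 0.065664 m
413–1383 m: 0.866×10⁻⁴ × 970 × 0.56 = 0.04704112 m
Δh = 0.0196418 + 0.065664 + 0.04704112 = 0.13234692 m ≈ 132 mm

Δh = 132 mm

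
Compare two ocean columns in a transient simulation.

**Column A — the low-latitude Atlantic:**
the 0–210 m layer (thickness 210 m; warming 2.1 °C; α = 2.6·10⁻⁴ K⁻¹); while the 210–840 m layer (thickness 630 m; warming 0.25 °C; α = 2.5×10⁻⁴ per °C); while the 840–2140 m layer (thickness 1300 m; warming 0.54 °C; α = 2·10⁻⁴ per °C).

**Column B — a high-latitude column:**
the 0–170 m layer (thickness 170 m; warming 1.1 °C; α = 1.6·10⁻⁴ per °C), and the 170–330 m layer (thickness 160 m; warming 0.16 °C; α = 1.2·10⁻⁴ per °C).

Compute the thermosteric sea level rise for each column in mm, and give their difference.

A Layer 1: 2.6×10⁻⁴ × 210 × 2.1 = 0.11466 m
A Layer 2: 2.5×10⁻⁴ × 0.25 × 630 = 0.039375 m
A 840–2140 m: 1300 × 0.54 × 2×10⁻⁴ = 0.14040 m
A total: 0.294435 m
B 170 × 1.6×10⁻⁴ × 1.1 = 0.02992 m
B 0.16 × 1.2×10⁻⁴ × 160 = 0.003072 m
B total: 0.032992 m
Difference: 0.294435 − 0.032992 = 0.261443 m

A: 290 mm; B: 33 mm; difference 260 mm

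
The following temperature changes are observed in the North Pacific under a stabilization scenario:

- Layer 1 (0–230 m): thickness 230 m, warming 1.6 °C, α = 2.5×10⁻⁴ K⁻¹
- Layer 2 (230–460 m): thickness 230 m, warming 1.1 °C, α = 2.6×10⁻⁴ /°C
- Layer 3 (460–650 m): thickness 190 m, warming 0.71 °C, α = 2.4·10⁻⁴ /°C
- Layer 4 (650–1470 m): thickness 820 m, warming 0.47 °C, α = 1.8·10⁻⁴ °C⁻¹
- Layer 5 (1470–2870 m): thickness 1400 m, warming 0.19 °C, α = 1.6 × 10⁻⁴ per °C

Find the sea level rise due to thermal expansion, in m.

230 × 2.5×10⁻⁴ × 1.6 = 0.09200 m
230 × 1.1 × 2.6×10⁻⁴ = 0.06578 m
Layer 3: 0.71 × 190 × 2.4×10⁻⁴ = 0.032376 m
Layer 4: 1.8×10⁻⁴ × 0.47 × 820 = 0.069372 m
1470–2870 m: 1400 × 0.19 × 1.6×10⁻⁴ = 0.04256 m
Δh = 0.09200 + 0.06578 + 0.032376 + 0.069372 + 0.04256 = 0.302088 m ≈ 0.30 m

about 0.30 m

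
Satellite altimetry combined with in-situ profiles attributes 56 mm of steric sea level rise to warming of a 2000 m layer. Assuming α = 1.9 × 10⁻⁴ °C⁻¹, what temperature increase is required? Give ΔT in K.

about 0.147 K

ΔT = Δh/(αH) = 0.056 / (1.9×10⁻⁴ × 2000) ≈ 0.1474 K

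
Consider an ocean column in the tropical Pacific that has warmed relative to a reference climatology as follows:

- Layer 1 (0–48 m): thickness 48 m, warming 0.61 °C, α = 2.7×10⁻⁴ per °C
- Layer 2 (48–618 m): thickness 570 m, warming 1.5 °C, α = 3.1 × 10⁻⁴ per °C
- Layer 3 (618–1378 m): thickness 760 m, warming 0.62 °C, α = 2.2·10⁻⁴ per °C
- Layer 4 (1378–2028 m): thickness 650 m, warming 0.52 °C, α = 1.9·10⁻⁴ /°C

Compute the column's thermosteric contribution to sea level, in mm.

Layer 1: 0.61 × 48 × 2.7×10⁻⁴ = 0.0079056 m
570 × 1.5 × 3.1×10⁻⁴ = 0.26505 m
Layer 3: 2.2×10⁻⁴ × 0.62 × 760 = 0.103664 m
1378–2028 m: 1.9×10⁻⁴ × 0.52 × 650 = 0.06422 m
Δh = 0.0079056 + 0.26505 + 0.103664 + 0.06422 = 0.4408396 m

440 mm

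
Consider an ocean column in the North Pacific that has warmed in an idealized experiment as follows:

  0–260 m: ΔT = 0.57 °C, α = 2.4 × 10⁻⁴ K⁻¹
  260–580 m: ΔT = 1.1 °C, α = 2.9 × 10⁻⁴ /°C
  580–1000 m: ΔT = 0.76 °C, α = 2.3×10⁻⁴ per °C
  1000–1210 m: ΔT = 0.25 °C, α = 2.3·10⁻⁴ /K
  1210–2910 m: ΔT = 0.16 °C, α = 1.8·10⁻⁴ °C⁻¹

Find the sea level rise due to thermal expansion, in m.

0.272 m of thermosteric rise

0–260 m: 260 × 2.4×10⁻⁴ × 0.57 = 0.035568 m
2.9×10⁻⁴ × 320 × 1.1 = 0.10208 m
2.3×10⁻⁴ × 0.76 × 420 = 0.073416 m
0.25 × 2.3×10⁻⁴ × 210 = 0.012075 m
1.8×10⁻⁴ × 0.16 × 1700 = 0.04896 m
Δh = 0.035568 + 0.10208 + 0.073416 + 0.012075 + 0.04896 = 0.272099 m ≈ 0.272 m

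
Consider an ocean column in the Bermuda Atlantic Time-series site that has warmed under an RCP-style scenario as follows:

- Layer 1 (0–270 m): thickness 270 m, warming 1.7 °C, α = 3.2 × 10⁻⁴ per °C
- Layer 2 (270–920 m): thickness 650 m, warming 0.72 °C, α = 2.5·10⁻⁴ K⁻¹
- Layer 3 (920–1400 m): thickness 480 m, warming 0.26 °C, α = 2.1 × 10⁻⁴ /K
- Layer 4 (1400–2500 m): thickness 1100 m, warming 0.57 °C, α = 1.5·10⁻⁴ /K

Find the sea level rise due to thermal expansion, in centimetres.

0–270 m: 1.7 × 270 × 3.2×10⁻⁴ = 0.14688 m
Layer 2: 2.5×10⁻⁴ × 650 × 0.72 = 0.11700 m
2.1×10⁻⁴ × 480 × 0.26 = 0.026208 m
0.57 × 1.5×10⁻⁴ × 1100 = 0.09405 m
Δh = 0.14688 + 0.11700 + 0.026208 + 0.09405 = 0.384138 m

Δh ≈ 38.4 cm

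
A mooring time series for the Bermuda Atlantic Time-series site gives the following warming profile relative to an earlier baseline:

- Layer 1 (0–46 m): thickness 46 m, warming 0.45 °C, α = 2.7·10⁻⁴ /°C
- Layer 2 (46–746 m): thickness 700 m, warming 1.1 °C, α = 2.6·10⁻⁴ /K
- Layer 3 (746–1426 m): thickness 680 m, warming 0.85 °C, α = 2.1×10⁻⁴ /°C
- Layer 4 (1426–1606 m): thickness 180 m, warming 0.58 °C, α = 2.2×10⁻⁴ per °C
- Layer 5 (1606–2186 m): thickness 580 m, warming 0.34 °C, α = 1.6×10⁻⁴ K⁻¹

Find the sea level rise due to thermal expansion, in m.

0–46 m: 0.45 × 46 × 2.7×10⁻⁴ = 0.005589 m
Layer 2: 2.6×10⁻⁴ × 700 × 1.1 = 0.20020 m
2.1×10⁻⁴ × 680 × 0.85 = 0.12138 m
2.2×10⁻⁴ × 180 × 0.58 = 0.022968 m
0.34 × 1.6×10⁻⁴ × 580 = 0.031552 m
Δh = 0.005589 + 0.20020 + 0.12138 + 0.022968 + 0.031552 = 0.381689 m

Δh = 0.382 m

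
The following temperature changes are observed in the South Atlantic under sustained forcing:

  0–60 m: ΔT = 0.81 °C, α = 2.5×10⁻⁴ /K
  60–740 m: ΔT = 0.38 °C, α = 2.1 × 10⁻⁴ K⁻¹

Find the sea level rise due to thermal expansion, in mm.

0–60 m: 60 × 2.5×10⁻⁴ × 0.81 = 0.01215 m
Layer 2: 2.1×10⁻⁴ × 0.38 × 680 = 0.054264 m
Δh = 0.01215 + 0.054264 = 0.066414 m

about 66 mm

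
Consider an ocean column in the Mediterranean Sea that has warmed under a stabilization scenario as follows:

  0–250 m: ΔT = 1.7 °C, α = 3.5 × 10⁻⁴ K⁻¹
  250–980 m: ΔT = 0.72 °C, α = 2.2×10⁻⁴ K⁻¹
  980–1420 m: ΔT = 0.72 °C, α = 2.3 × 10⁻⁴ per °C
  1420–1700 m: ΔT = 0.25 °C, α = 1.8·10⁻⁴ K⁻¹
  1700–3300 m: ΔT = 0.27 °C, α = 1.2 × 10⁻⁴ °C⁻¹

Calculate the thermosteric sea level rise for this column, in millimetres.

400 mm

250 × 1.7 × 3.5×10⁻⁴ = 0.14875 m
Layer 2: 730 × 0.72 × 2.2×10⁻⁴ = 0.115632 m
Layer 3: 440 × 0.72 × 2.3×10⁻⁴ = 0.072864 m
Layer 4: 280 × 0.25 × 1.8×10⁻⁴ = 0.01260 m
Layer 5: 1.2×10⁻⁴ × 0.27 × 1600 = 0.05184 m
Δh = 0.14875 + 0.115632 + 0.072864 + 0.01260 + 0.05184 = 0.401686 m ≈ 400 mm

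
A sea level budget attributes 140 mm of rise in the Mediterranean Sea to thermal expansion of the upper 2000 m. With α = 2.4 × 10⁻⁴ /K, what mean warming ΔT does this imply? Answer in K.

ΔT ≈ 0.292 K

ΔT = Δh/(αH) = 0.14 / (2.4×10⁻⁴ × 2000) ≈ 0.2917 K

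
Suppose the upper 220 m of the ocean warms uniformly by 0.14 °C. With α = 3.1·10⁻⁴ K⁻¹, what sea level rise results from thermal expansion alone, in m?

Δh = αΔT·H = 3.1×10⁻⁴ × 0.14 × 220 = 0.009548 m

Δh ≈ 0.0095 m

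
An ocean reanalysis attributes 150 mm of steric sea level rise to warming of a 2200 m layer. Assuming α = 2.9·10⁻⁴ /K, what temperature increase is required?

0.235 °C

ΔT = Δh/(αH) = 0.15 / (2.9×10⁻⁴ × 2200) ≈ 0.2351 °C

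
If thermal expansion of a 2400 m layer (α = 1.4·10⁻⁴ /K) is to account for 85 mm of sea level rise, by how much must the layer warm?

ΔT = Δh/(αH) = 0.085 / (1.4×10⁻⁴ × 2400) ≈ 0.2530 K

ΔT ≈ 0.253 K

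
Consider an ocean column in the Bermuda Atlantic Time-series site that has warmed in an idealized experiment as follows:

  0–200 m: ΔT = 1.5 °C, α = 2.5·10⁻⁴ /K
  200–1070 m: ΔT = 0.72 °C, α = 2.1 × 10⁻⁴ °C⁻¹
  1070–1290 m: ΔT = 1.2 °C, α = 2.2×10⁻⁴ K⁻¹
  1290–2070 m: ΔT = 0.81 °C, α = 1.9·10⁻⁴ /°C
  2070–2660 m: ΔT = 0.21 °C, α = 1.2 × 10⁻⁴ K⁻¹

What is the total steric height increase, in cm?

Δh ≈ 40.0 cm

2.5×10⁻⁴ × 200 × 1.5 = 0.07500 m
Layer 2: 2.1×10⁻⁴ × 0.72 × 870 = 0.131544 m
Layer 3: 1.2 × 220 × 2.2×10⁻⁴ = 0.05808 m
1.9×10⁻⁴ × 0.81 × 780 = 0.120042 m
0.21 × 1.2×10⁻⁴ × 590 = 0.014868 m
Δh = 0.07500 + 0.131544 + 0.05808 + 0.120042 + 0.014868 = 0.399534 m ≈ 40.0 cm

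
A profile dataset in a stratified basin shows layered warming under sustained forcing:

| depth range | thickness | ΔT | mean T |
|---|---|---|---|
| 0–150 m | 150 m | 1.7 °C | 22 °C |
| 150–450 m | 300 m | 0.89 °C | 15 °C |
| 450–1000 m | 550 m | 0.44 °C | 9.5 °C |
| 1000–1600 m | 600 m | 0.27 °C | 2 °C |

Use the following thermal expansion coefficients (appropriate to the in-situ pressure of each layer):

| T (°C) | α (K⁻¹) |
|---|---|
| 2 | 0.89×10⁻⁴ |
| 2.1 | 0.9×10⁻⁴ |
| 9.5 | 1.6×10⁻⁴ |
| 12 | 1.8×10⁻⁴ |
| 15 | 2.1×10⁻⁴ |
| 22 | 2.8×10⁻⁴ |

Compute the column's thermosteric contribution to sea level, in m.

Layer 1 at 22 °C → α = 2.8×10⁻⁴ K⁻¹
Layer 2 at 15 °C → α = 2.1×10⁻⁴ K⁻¹
Layer 3 at 9.5 °C → α = 1.6×10⁻⁴ K⁻¹
Layer 4 at 2 °C → α = 0.89×10⁻⁴ K⁻¹
Layer 1: 2.8×10⁻⁴ × 150 × 1.7 = 0.07140 m
150–450 m: 300 × 2.1×10⁻⁴ × 0.89 = 0.05607 m
450–1000 m: 550 × 0.44 × 1.6×10⁻⁴ = 0.03872 m
1000–1600 m: 0.27 × 600 × 0.89×10⁻⁴ = 0.014418 m
Δh = 0.07140 + 0.05607 + 0.03872 + 0.014418 = 0.180608 m

about 0.18 m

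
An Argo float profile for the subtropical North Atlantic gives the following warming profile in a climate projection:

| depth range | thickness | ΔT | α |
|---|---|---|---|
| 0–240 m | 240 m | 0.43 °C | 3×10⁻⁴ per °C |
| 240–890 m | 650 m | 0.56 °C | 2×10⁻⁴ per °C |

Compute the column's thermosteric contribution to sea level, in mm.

104 mm

0–240 m: 0.43 × 240 × 3×10⁻⁴ = 0.03096 m
0.56 × 650 × 2×10⁻⁴ = 0.07280 m
Δh = 0.03096 + 0.07280 = 0.10376 m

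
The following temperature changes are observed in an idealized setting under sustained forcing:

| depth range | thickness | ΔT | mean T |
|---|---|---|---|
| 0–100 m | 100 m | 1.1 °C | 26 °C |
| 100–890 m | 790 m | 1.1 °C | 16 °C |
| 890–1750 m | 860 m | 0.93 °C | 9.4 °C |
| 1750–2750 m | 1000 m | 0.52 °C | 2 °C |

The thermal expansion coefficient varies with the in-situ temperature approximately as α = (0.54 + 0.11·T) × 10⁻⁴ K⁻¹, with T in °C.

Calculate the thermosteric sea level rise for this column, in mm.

400 mm of thermosteric rise

Layer 1: α = (0.54 + 0.11×26)×10⁻⁴ = 3.4×10⁻⁴ K⁻¹
Layer 2: α = (0.54 + 0.11×16)×10⁻⁴ = 2.3×10⁻⁴ K⁻¹
Layer 3: α = (0.54 + 0.11×9.4)×10⁻⁴ = 1.574×10⁻⁴ K⁻¹
Layer 4: α = (0.54 + 0.11×2)×10⁻⁴ = 0.76×10⁻⁴ K⁻¹
Layer 1: 1.1 × 3.4×10⁻⁴ × 100 = 0.03740 m
Layer 2: 1.1 × 2.3×10⁻⁴ × 790 = 0.19987 m
Layer 3: 860 × 1.574×10⁻⁴ × 0.93 = 0.12588852 m
Layer 4: 0.76×10⁻⁴ × 0.52 × 1000 = 0.03952 m
Δh = 0.03740 + 0.19987 + 0.12588852 + 0.03952 = 0.40267852 m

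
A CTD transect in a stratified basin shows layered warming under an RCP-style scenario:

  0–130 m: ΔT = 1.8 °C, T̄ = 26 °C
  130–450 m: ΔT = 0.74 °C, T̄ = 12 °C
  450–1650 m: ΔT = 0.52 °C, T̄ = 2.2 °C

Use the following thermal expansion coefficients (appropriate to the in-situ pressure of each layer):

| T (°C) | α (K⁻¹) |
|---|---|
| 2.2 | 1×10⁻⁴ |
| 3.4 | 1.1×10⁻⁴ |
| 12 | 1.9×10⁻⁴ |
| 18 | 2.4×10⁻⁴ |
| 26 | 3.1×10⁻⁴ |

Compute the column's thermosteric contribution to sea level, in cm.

Layer 1 at 26 °C → α = 3.1×10⁻⁴ K⁻¹
Layer 2 at 12 °C → α = 1.9×10⁻⁴ K⁻¹
Layer 3 at 2.2 °C → α = 1×10⁻⁴ K⁻¹
130 × 1.8 × 3.1×10⁻⁴ = 0.07254 m
Layer 2: 0.74 × 320 × 1.9×10⁻⁴ = 0.044992 m
450–1650 m: 1×10⁻⁴ × 1200 × 0.52 = 0.06240 m
Δh = 0.07254 + 0.044992 + 0.06240 = 0.179932 m

18 cm of thermosteric rise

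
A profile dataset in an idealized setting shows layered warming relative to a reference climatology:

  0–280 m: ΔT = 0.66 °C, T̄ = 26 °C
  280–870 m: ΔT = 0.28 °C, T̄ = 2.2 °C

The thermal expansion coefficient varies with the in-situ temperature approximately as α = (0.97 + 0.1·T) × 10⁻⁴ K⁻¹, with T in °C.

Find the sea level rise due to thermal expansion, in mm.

Layer 1: α = (0.97 + 0.1×26)×10⁻⁴ = 3.57×10⁻⁴ K⁻¹
Layer 2: α = (0.97 + 0.1×2.2)×10⁻⁴ = 1.19×10⁻⁴ K⁻¹
3.57×10⁻⁴ × 280 × 0.66 = 0.0659736 m
Layer 2: 590 × 0.28 × 1.19×10⁻⁴ = 0.0196588 m
Δh = 0.0659736 + 0.0196588 = 0.0856324 m

Δh = 85.6 mm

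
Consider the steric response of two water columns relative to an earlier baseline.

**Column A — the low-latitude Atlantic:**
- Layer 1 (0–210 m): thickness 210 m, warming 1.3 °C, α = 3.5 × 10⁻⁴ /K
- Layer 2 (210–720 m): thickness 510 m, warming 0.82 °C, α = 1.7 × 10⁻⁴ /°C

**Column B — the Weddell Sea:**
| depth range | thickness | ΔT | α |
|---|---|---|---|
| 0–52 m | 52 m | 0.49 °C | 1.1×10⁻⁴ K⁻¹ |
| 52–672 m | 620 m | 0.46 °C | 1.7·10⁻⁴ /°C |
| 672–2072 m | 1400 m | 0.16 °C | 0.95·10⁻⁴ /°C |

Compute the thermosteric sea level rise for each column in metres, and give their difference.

A: 0.167 m; B: 0.0726 m; difference 0.0941 m

A Layer 1: 1.3 × 210 × 3.5×10⁻⁴ = 0.09555 m
A 210–720 m: 0.82 × 1.7×10⁻⁴ × 510 = 0.071094 m
A total: 0.166644 m
B 0.49 × 52 × 1.1×10⁻⁴ = 0.0028028 m
B 1.7×10⁻⁴ × 0.46 × 620 = 0.048484 m
B Layer 3: 1400 × 0.16 × 0.95×10⁻⁴ = 0.02128 m
B total: 0.0725668 m
Difference: 0.166644 − 0.0725668 = 0.0940772 m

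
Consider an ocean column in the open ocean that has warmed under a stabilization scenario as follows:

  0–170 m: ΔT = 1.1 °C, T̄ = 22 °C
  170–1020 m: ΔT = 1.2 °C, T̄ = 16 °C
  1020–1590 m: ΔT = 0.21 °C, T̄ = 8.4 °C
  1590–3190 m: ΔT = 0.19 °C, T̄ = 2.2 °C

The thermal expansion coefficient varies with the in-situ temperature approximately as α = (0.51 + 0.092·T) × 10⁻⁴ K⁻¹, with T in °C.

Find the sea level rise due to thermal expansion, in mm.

290 mm of thermosteric rise

Layer 1: α = (0.51 + 0.092×22)×10⁻⁴ = 2.534×10⁻⁴ K⁻¹
Layer 2: α = (0.51 + 0.092×16)×10⁻⁴ = 1.982×10⁻⁴ K⁻¹
Layer 3: α = (0.51 + 0.092×8.4)×10⁻⁴ = 1.2828×10⁻⁴ K⁻¹
Layer 4: α = (0.51 + 0.092×2.2)×10⁻⁴ = 0.7124×10⁻⁴ K⁻¹
1.1 × 170 × 2.534×10⁻⁴ = 0.0473858 m
1.2 × 850 × 1.982×10⁻⁴ = 0.202164 m
Layer 3: 1.2828×10⁻⁴ × 0.21 × 570 = 0.015355116 m
1590–3190 m: 0.7124×10⁻⁴ × 1600 × 0.19 = 0.02165696 m
Δh = 0.0473858 + 0.202164 + 0.015355116 + 0.02165696 = 0.286561876 m ≈ 290 mm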